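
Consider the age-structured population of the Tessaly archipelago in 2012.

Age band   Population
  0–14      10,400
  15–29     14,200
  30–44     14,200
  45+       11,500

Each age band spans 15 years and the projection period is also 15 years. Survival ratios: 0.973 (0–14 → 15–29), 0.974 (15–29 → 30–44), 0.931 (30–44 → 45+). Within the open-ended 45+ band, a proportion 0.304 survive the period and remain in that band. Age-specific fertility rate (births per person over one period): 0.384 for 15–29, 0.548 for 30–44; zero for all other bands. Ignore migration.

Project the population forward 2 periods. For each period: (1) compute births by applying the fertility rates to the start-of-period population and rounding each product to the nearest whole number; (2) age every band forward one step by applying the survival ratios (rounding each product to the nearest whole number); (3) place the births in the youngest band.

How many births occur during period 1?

Let group 1 be 0–14 through group 4 = 45+.
[period 1]
Births: 14200 × 0.384 = 5453  |  14200 × 0.548 = 7782 — total 13235
Group 2: 10400 × 0.973 = 10119
Group 3: 14200 × 0.974 = 13831
Group 4: 14200 × 0.931 + 11500 × 0.304 = 13220 + 3496 = 16716
End of period: [13235, 10119, 13831, 16716]

13235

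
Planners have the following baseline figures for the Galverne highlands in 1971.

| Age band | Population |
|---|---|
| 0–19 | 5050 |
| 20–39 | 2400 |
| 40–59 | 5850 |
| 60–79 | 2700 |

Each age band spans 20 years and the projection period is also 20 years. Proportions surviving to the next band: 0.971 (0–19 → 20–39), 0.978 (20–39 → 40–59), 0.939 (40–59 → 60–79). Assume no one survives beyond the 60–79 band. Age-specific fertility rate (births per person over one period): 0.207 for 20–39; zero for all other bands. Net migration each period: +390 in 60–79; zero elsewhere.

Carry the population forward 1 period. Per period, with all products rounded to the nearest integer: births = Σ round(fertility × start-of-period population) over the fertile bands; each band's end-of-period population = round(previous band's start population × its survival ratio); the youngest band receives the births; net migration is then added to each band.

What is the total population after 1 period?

— Period 1 —
Births: 2400 × 0.207 = 497
20–39: 5050 × 0.971 = 4904
40–59: 2400 × 0.978 = 2347
60–79: 5850 × 0.939 = 5493
Net migration: 60–79 + 390 → 5883
Giving 497 / 4904 / 2347 / 5883.
Total after period 1: 497 + 4904 + 2347 + 5883 = 13631

13631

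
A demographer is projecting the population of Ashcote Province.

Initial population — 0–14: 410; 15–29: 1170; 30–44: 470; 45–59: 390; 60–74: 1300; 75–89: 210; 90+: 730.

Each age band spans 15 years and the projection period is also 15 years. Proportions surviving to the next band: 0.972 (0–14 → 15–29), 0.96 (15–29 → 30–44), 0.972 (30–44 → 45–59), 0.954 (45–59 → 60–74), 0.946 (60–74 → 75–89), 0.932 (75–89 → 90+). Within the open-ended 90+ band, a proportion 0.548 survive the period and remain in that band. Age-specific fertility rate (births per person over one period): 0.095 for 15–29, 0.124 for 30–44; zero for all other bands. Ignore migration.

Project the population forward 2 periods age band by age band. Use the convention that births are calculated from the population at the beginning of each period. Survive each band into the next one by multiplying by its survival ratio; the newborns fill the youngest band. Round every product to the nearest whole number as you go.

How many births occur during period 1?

Numbering the bands 1..7 from youngest to oldest:
— Period 1 —
Births: 1170 × 0.095 = 111 ; 470 × 0.124 = 58 → 169
Band 2: 410 × 0.972 = 399
Band 3: 1170 × 0.96 = 1123
Band 4: 470 × 0.972 = 457
Band 5: 390 × 0.954 = 372
Band 6: 1300 × 0.946 = 1230
Band 7: 210 × 0.932 + 730 × 0.548 = 196 + 400 = 596
Population now: 0–14=169, 15–29=399, 30–44=1123, 45–59=457, 60–74=372, 75–89=1230, 90+=596

169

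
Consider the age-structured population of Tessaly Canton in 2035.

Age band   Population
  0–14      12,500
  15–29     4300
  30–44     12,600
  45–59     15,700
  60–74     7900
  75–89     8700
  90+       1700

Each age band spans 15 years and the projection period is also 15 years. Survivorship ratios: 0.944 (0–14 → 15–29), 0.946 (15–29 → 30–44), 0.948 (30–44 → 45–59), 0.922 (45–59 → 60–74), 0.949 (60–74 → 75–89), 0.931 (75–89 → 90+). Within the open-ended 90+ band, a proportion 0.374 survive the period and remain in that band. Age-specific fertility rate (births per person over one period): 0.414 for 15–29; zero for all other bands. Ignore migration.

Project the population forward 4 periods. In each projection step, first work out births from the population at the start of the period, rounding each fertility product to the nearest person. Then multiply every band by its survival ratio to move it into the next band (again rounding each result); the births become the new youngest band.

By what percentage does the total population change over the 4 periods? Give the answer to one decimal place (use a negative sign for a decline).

-40.8

Call the bands 1 to 7, youngest first.
Period 1.
Births: 4300 × 0.414 = 1780
Band 2: 12500 × 0.944 = 11800
Band 3: 4300 × 0.946 = 4068
Band 4: 12600 × 0.948 = 11945
Band 5: 15700 × 0.922 = 14475
Band 6: 7900 × 0.949 = 7497
Band 7: 8700 × 0.931 + 1700 × 0.374 = 8100 + 636 = 8736
→ [1780, 11800, 4068, 11945, 14475, 7497, 8736]
Period 2.
Births: 11800 × 0.414 = 4885
Band 2: 1780 × 0.944 = 1680
Band 3: 11800 × 0.946 = 11163
Band 4: 4068 × 0.948 = 3856
Band 5: 11945 × 0.922 = 11013
Band 6: 14475 × 0.949 = 13737
Band 7: 7497 × 0.931 + 8736 × 0.374 = 6980 + 3267 = 10247
→ [4885, 1680, 11163, 3856, 11013, 13737, 10247]
Period 3.
Births: 1680 × 0.414 = 696
Band 2: 4885 × 0.944 = 4611
Band 3: 1680 × 0.946 = 1589
Band 4: 11163 × 0.948 = 10583
Band 5: 3856 × 0.922 = 3555
Band 6: 11013 × 0.949 = 10451
Band 7: 13737 × 0.931 + 10247 × 0.374 = 12789 + 3832 = 16621
→ [696, 4611, 1589, 10583, 3555, 10451, 16621]
Period 4.
Births: 4611 × 0.414 = 1909
Band 2: 696 × 0.944 = 657
Band 3: 4611 × 0.946 = 4362
Band 4: 1589 × 0.948 = 1506
Band 5: 10583 × 0.922 = 9758
Band 6: 3555 × 0.949 = 3374
Band 7: 10451 × 0.931 + 16621 × 0.374 = 9730 + 6216 = 15946
→ [1909, 657, 4362, 1506, 9758, 3374, 15946]
Total: 63400 → 37512; change = -25888; percentage change = -40.8%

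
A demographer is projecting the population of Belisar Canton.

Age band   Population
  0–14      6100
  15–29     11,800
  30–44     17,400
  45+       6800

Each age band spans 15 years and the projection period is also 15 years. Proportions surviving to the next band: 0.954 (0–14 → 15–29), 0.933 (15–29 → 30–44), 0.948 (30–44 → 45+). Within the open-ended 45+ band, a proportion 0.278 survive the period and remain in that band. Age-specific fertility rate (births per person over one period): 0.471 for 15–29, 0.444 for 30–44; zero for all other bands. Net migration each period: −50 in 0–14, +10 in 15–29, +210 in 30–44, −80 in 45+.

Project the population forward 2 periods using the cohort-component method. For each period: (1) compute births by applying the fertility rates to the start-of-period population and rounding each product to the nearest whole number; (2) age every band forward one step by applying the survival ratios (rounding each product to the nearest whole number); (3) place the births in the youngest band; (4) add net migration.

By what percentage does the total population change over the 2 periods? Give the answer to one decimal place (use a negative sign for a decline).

-1.2

Call the groups 1 to 4, youngest first.
[period 1]
Births: 11800 × 0.471 = 5558 ; 17400 × 0.444 = 7726 → 13284
Group 2: 6100 × 0.954 = 5819
Group 3: 11800 × 0.933 = 11009
Group 4: 17400 × 0.948 + 6800 × 0.278 = 16495 + 1890 = 18385
Net migration: Group 1 − 50 → 13234; Group 2 + 10 → 5829; Group 3 + 210 → 11219; Group 4 − 80 → 18305
Population now: 0–14=13234, 15–29=5829, 30–44=11219, 45+=18305
[period 2]
Births: 5829 × 0.471 = 2745 ; 11219 × 0.444 = 4981 → 7726
Group 2: 13234 × 0.954 = 12625
Group 3: 5829 × 0.933 = 5438
Group 4: 11219 × 0.948 + 18305 × 0.278 = 10636 + 5089 = 15725
Net migration: Group 1 − 50 → 7676; Group 2 + 10 → 12635; Group 3 + 210 → 5648; Group 4 − 80 → 15645
Population now: 0–14=7676, 15–29=12635, 30–44=5648, 45+=15645
Total: 42100 → 41604; change = -496; percentage change = -1.2%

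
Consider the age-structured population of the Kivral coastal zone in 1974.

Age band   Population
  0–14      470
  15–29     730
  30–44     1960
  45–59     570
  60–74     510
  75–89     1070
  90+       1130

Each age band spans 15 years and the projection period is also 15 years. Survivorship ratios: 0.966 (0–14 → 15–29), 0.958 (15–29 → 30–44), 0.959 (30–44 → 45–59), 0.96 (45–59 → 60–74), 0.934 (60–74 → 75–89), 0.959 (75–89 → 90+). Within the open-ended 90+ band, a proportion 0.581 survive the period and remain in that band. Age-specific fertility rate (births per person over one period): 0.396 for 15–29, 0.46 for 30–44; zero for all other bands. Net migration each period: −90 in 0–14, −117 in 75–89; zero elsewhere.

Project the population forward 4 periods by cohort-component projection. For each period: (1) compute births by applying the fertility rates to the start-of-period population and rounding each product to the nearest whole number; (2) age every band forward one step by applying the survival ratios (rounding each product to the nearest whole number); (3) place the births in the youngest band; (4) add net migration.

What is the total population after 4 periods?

Let band 1 be 0–14 through band 7 = 90+.
[period 1]
Births: 730 × 0.396 = 289  |  1960 × 0.46 = 902 → total 1191
Band 2: 470 × 0.966 = 454
Band 3: 730 × 0.958 = 699
Band 4: 1960 × 0.959 = 1880
Band 5: 570 × 0.96 = 547
Band 6: 510 × 0.934 = 476
Band 7: 1070 × 0.959 + 1130 × 0.581 = 1026 + 657 = 1683
Net migration: Band 1 − 90 → 1101; Band 6 − 117 → 359
Population now: 0–14=1101, 15–29=454, 30–44=699, 45–59=1880, 60–74=547, 75–89=359, 90+=1683
[period 2]
Births: 454 × 0.396 = 180  |  699 × 0.46 = 322 → total 502
Band 2: 1101 × 0.966 = 1064
Band 3: 454 × 0.958 = 435
Band 4: 699 × 0.959 = 670
Band 5: 1880 × 0.96 = 1805
Band 6: 547 × 0.934 = 511
Band 7: 359 × 0.959 + 1683 × 0.581 = 344 + 978 = 1322
Net migration: Band 1 − 90 → 412; Band 6 − 117 → 394
Population now: 0–14=412, 15–29=1064, 30–44=435, 45–59=670, 60–74=1805, 75–89=394, 90+=1322
[period 3]
Births: 1064 × 0.396 = 421  |  435 × 0.46 = 200 → total 621
Band 2: 412 × 0.966 = 398
Band 3: 1064 × 0.958 = 1019
Band 4: 435 × 0.959 = 417
Band 5: 670 × 0.96 = 643
Band 6: 1805 × 0.934 = 1686
Band 7: 394 × 0.959 + 1322 × 0.581 = 378 + 768 = 1146
Net migration: Band 1 − 90 → 531; Band 6 − 117 → 1569
Population now: 0–14=531, 15–29=398, 30–44=1019, 45–59=417, 60–74=643, 75–89=1569, 90+=1146
[period 4]
Births: 398 × 0.396 = 158  |  1019 × 0.46 = 469 → total 627
Band 2: 531 × 0.966 = 513
Band 3: 398 × 0.958 = 381
Band 4: 1019 × 0.959 = 977
Band 5: 417 × 0.96 = 400
Band 6: 643 × 0.934 = 601
Band 7: 1569 × 0.959 + 1146 × 0.581 = 1505 + 666 = 2171
Net migration: Band 1 − 90 → 537; Band 6 − 117 → 484
Population now: 0–14=537, 15–29=513, 30–44=381, 45–59=977, 60–74=400, 75–89=484, 90+=2171
Total after period 4: 537 + 513 + 381 + 977 + 400 + 484 + 2171 = 5463

5463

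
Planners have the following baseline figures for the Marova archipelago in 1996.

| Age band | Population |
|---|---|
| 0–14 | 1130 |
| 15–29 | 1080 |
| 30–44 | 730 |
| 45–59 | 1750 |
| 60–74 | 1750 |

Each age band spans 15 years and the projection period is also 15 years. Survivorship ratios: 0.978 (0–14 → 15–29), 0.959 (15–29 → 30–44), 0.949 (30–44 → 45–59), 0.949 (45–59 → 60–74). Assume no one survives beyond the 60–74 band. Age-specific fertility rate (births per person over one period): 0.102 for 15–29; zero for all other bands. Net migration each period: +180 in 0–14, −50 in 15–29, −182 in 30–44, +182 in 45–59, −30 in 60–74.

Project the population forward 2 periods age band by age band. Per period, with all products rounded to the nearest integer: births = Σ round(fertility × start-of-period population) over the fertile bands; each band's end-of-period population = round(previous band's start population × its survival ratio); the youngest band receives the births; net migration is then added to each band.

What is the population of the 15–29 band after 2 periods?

After projecting period 1:
Births: 1080 * 0.102 = 110
15–29: 1130 * 0.978 = 1105
30–44: 1080 * 0.959 = 1036
45–59: 730 * 0.949 = 693
60–74: 1750 * 0.949 = 1661
Net migration: 0–14 + 180 → 290; 15–29 − 50 → 1055; 30–44 − 182 → 854; 45–59 + 182 → 875; 60–74 − 30 → 1631
End of period: [290, 1055, 854, 875, 1631]
After projecting period 2:
Births: 1055 * 0.102 = 108
15–29: 290 * 0.978 = 284
30–44: 1055 * 0.959 = 1012
45–59: 854 * 0.949 = 810
60–74: 875 * 0.949 = 830
Net migration: 0–14 + 180 → 288; 15–29 − 50 → 234; 30–44 − 182 → 830; 45–59 + 182 → 992; 60–74 − 30 → 800
End of period: [288, 234, 830, 992, 800]

234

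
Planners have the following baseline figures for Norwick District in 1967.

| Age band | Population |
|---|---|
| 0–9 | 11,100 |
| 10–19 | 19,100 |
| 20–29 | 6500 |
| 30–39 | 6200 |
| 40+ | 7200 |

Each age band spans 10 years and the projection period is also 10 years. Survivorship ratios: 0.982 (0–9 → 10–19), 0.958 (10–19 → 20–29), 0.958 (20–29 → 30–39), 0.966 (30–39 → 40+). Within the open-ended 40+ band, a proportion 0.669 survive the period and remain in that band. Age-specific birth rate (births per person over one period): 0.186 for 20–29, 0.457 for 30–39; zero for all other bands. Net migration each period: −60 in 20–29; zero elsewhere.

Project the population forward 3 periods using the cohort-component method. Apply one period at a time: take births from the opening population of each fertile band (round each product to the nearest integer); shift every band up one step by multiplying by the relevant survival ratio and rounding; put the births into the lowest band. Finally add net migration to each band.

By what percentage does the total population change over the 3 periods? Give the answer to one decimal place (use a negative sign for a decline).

10.7

Numbering the bands 1..5 from youngest to oldest:
Period 1:
Births: 6500 × 0.186 = 1209, 6200 × 0.457 = 2833 — total 4042
Band 2: 11100 × 0.982 = 10900
Band 3: 19100 × 0.958 = 18298
Band 4: 6500 × 0.958 = 6227
Band 5: 6200 × 0.966 + 7200 × 0.669 = 5989 + 4817 = 10806
Net migration: Band 3 − 60 → 18238
Population now: 0–9=4042, 10–19=10900, 20–29=18238, 30–39=6227, 40+=10806
Period 2:
Births: 18238 × 0.186 = 3392, 6227 × 0.457 = 2846 — total 6238
Band 2: 4042 × 0.982 = 3969
Band 3: 10900 × 0.958 = 10442
Band 4: 18238 × 0.958 = 17472
Band 5: 6227 × 0.966 + 10806 × 0.669 = 6015 + 7229 = 13244
Net migration: Band 3 − 60 → 10382
Population now: 0–9=6238, 10–19=3969, 20–29=10382, 30–39=17472, 40+=13244
Period 3:
Births: 10382 × 0.186 = 1931, 17472 × 0.457 = 7985 — total 9916
Band 2: 6238 × 0.982 = 6126
Band 3: 3969 × 0.958 = 3802
Band 4: 10382 × 0.958 = 9946
Band 5: 17472 × 0.966 + 13244 × 0.669 = 16878 + 8860 = 25738
Net migration: Band 3 − 60 → 3742
Population now: 0–9=9916, 10–19=6126, 20–29=3742, 30–39=9946, 40+=25738
Total: 50100 → 55468; change = 5368; percentage change = 10.7%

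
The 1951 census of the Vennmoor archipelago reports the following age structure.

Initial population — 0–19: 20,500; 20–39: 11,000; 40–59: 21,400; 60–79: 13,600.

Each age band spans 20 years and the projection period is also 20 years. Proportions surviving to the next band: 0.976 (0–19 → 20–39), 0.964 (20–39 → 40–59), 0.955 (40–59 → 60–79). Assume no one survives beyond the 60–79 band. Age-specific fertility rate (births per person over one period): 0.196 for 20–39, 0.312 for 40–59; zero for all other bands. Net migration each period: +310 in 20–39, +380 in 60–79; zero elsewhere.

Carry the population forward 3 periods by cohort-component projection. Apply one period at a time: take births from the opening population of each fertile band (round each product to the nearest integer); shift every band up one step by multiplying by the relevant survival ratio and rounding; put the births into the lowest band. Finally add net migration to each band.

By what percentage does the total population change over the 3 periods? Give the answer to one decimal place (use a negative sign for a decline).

[period 1]
Births: 11000 * 0.196 = 2156 ; 21400 * 0.312 = 6677 → total 8833
20–39: 20500 * 0.976 = 20008
40–59: 11000 * 0.964 = 10604
60–79: 21400 * 0.955 = 20437
Net migration: 20–39 + 310 → 20318; 60–79 + 380 → 20817
Population now: 0–19=8833, 20–39=20318, 40–59=10604, 60–79=20817
[period 2]
Births: 20318 * 0.196 = 3982 ; 10604 * 0.312 = 3308 → total 7290
20–39: 8833 * 0.976 = 8621
40–59: 20318 * 0.964 = 19587
60–79: 10604 * 0.955 = 10127
Net migration: 20–39 + 310 → 8931; 60–79 + 380 → 10507
Population now: 0–19=7290, 20–39=8931, 40–59=19587, 60–79=10507
[period 3]
Births: 8931 * 0.196 = 1750 ; 19587 * 0.312 = 6111 → total 7861
20–39: 7290 * 0.976 = 7115
40–59: 8931 * 0.964 = 8609
60–79: 19587 * 0.955 = 18706
Net migration: 20–39 + 310 → 7425; 60–79 + 380 → 19086
Population now: 0–19=7861, 20–39=7425, 40–59=8609, 60–79=19086
Total: 66500 → 42981; change = -23519; percentage change = -35.4%

-35.4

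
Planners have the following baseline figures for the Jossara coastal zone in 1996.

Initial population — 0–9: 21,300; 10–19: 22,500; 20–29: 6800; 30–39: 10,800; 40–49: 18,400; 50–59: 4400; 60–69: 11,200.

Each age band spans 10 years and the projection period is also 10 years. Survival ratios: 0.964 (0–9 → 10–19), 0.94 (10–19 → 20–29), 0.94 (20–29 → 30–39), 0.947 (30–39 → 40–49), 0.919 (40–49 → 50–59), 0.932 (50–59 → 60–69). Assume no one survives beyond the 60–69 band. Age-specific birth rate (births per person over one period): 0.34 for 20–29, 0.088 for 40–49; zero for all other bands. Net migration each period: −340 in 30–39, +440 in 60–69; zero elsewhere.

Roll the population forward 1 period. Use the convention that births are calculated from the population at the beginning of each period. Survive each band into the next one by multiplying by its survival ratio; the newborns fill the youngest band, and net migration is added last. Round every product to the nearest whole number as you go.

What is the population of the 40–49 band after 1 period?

10228

[period 1]
Births: 6800 * 0.34 = 2312 ; 18400 * 0.088 = 1619 ⇒ total 3931
10–19: 21300 * 0.964 = 20533
20–29: 22500 * 0.94 = 21150
30–39: 6800 * 0.94 = 6392
40–49: 10800 * 0.947 = 10228
50–59: 18400 * 0.919 = 16910
60–69: 4400 * 0.932 = 4101
Net migration: 30–39 − 340 → 6052; 60–69 + 440 → 4541
Giving 3931 / 20533 / 21150 / 6052 / 10228 / 16910 / 4541.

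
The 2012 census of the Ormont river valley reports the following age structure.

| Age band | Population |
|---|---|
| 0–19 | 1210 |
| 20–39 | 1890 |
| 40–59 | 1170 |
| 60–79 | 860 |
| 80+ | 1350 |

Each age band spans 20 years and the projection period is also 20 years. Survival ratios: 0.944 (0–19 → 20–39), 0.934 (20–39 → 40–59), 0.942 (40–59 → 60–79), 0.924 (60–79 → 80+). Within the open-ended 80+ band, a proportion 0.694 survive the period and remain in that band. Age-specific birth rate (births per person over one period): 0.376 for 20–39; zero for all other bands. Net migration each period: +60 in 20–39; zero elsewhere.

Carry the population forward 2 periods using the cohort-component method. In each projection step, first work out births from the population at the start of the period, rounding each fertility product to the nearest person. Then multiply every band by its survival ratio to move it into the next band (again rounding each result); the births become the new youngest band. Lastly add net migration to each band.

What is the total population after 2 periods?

6189

(Bands numbered youngest = 1 to oldest = 5.)
After projecting period 1:
Births: 1890 × 0.376 = 711
Band 2: 1210 × 0.944 = 1142
Band 3: 1890 × 0.934 = 1765
Band 4: 1170 × 0.942 = 1102
Band 5: 860 × 0.924 + 1350 × 0.694 = 795 + 937 = 1732
Net migration: Band 2 + 60 → 1202
→ [711, 1202, 1765, 1102, 1732]
After projecting period 2:
Births: 1202 × 0.376 = 452
Band 2: 711 × 0.944 = 671
Band 3: 1202 × 0.934 = 1123
Band 4: 1765 × 0.942 = 1663
Band 5: 1102 × 0.924 + 1732 × 0.694 = 1018 + 1202 = 2220
Net migration: Band 2 + 60 → 731
→ [452, 731, 1123, 1663, 2220]
Total after period 2: 452 + 731 + 1123 + 1663 + 2220 = 6189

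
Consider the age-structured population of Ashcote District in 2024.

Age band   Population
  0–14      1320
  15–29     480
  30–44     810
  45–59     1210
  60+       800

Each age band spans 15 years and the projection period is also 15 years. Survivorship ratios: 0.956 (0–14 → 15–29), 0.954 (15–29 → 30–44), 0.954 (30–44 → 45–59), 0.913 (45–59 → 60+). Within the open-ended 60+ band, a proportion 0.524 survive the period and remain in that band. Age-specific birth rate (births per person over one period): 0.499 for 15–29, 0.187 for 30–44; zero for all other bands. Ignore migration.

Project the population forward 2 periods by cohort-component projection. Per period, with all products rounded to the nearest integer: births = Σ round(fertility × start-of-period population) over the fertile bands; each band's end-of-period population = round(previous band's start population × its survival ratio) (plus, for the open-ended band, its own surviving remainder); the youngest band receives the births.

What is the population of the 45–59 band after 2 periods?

Numbering the bands 1..5 from youngest to oldest:
After projecting period 1:
Births: 480 * 0.499 = 240  |  810 * 0.187 = 151 ⇒ total 391
Band 2: 1320 * 0.956 = 1262
Band 3: 480 * 0.954 = 458
Band 4: 810 * 0.954 = 773
Band 5: 1210 * 0.913 + 800 * 0.524 = 1105 + 419 = 1524
Population now: 0–14=391, 15–29=1262, 30–44=458, 45–59=773, 60+=1524
After projecting period 2:
Births: 1262 * 0.499 = 630  |  458 * 0.187 = 86 ⇒ total 716
Band 2: 391 * 0.956 = 374
Band 3: 1262 * 0.954 = 1204
Band 4: 458 * 0.954 = 437
Band 5: 773 * 0.913 + 1524 * 0.524 = 706 + 799 = 1505
Population now: 0–14=716, 15–29=374, 30–44=1204, 45–59=437, 60+=1505

437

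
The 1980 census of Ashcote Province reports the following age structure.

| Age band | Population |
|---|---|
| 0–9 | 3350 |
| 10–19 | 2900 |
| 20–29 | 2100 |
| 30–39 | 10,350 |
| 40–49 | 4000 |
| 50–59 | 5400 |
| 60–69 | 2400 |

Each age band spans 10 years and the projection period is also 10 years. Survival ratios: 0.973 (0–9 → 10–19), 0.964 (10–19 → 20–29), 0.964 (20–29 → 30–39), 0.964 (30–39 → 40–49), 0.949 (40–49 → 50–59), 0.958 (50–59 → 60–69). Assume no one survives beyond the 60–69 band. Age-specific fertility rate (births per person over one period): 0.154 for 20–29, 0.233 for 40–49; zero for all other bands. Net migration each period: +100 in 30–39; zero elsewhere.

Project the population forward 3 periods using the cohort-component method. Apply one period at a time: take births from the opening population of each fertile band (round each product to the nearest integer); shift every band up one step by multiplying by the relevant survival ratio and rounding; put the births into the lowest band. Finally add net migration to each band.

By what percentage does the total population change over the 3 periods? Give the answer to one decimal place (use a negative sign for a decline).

Call the bands 1 to 7, youngest first.
After projecting period 1:
Births: 2100 * 0.154 = 323 ; 4000 * 0.233 = 932 → 1255
Band 2: 3350 * 0.973 = 3260
Band 3: 2900 * 0.964 = 2796
Band 4: 2100 * 0.964 = 2024
Band 5: 10350 * 0.964 = 9977
Band 6: 4000 * 0.949 = 3796
Band 7: 5400 * 0.958 = 5173
Net migration: Band 4 + 100 → 2124
Population now: 0–9=1255, 10–19=3260, 20–29=2796, 30–39=2124, 40–49=9977, 50–59=3796, 60–69=5173
After projecting period 2:
Births: 2796 * 0.154 = 431 ; 9977 * 0.233 = 2325 → 2756
Band 2: 1255 * 0.973 = 1221
Band 3: 3260 * 0.964 = 3143
Band 4: 2796 * 0.964 = 2695
Band 5: 2124 * 0.964 = 2048
Band 6: 9977 * 0.949 = 9468
Band 7: 3796 * 0.958 = 3637
Net migration: Band 4 + 100 → 2795
Population now: 0–9=2756, 10–19=1221, 20–29=3143, 30–39=2795, 40–49=2048, 50–59=9468, 60–69=3637
After projecting period 3:
Births: 3143 * 0.154 = 484 ; 2048 * 0.233 = 477 → 961
Band 2: 2756 * 0.973 = 2682
Band 3: 1221 * 0.964 = 1177
Band 4: 3143 * 0.964 = 3030
Band 5: 2795 * 0.964 = 2694
Band 6: 2048 * 0.949 = 1944
Band 7: 9468 * 0.958 = 9070
Net migration: Band 4 + 100 → 3130
Population now: 0–9=961, 10–19=2682, 20–29=1177, 30–39=3130, 40–49=2694, 50–59=1944, 60–69=9070
Total: 30500 → 21658; change = -8842; percentage change = -29.0%

-29.0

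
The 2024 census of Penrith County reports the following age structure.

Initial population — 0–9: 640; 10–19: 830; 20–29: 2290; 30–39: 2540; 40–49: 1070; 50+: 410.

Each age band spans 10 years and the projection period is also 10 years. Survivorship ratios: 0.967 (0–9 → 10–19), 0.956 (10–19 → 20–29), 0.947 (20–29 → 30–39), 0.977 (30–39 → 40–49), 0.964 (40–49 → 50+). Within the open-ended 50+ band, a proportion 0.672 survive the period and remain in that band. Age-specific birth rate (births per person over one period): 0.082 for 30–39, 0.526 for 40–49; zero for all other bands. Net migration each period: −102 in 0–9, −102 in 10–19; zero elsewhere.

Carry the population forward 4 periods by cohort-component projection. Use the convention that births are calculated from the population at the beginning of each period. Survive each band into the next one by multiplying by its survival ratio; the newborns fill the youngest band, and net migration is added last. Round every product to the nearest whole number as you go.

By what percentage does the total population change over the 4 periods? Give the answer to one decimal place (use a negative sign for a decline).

-10.7

(Bands numbered youngest = 1 to oldest = 6.)
— Period 1 —
Births: 2540 × 0.082 = 208 ; 1070 × 0.526 = 563 ⇒ total 771
Band 2: 640 × 0.967 = 619
Band 3: 830 × 0.956 = 793
Band 4: 2290 × 0.947 = 2169
Band 5: 2540 × 0.977 = 2482
Band 6: 1070 × 0.964 + 410 × 0.672 = 1031 + 276 = 1307
Net migration: Band 1 − 102 → 669; Band 2 − 102 → 517
End of period: [669, 517, 793, 2169, 2482, 1307]
— Period 2 —
Births: 2169 × 0.082 = 178 ; 2482 × 0.526 = 1306 ⇒ total 1484
Band 2: 669 × 0.967 = 647
Band 3: 517 × 0.956 = 494
Band 4: 793 × 0.947 = 751
Band 5: 2169 × 0.977 = 2119
Band 6: 2482 × 0.964 + 1307 × 0.672 = 2393 + 878 = 3271
Net migration: Band 1 − 102 → 1382; Band 2 − 102 → 545
End of period: [1382, 545, 494, 751, 2119, 3271]
— Period 3 —
Births: 751 × 0.082 = 62 ; 2119 × 0.526 = 1115 ⇒ total 1177
Band 2: 1382 × 0.967 = 1336
Band 3: 545 × 0.956 = 521
Band 4: 494 × 0.947 = 468
Band 5: 751 × 0.977 = 734
Band 6: 2119 × 0.964 + 3271 × 0.672 = 2043 + 2198 = 4241
Net migration: Band 1 − 102 → 1075; Band 2 − 102 → 1234
End of period: [1075, 1234, 521, 468, 734, 4241]
— Period 4 —
Births: 468 × 0.082 = 38 ; 734 × 0.526 = 386 ⇒ total 424
Band 2: 1075 × 0.967 = 1040
Band 3: 1234 × 0.956 = 1180
Band 4: 521 × 0.947 = 493
Band 5: 468 × 0.977 = 457
Band 6: 734 × 0.964 + 4241 × 0.672 = 708 + 2850 = 3558
Net migration: Band 1 − 102 → 322; Band 2 − 102 → 938
End of period: [322, 938, 1180, 493, 457, 3558]
Total: 7780 → 6948; change = -832; percentage change = -10.7%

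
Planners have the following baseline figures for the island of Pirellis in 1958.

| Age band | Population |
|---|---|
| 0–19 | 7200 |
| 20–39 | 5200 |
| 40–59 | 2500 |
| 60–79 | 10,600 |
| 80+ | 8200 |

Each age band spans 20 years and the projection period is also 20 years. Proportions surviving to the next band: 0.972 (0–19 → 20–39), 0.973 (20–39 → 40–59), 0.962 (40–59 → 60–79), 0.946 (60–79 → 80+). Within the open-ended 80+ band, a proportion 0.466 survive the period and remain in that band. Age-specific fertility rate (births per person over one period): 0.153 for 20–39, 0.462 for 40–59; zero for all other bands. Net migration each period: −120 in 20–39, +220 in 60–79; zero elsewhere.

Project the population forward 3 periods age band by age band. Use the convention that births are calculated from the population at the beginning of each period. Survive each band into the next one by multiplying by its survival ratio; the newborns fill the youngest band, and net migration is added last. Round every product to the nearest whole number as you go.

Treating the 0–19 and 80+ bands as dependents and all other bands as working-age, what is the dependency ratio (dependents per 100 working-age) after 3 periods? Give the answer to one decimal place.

106.8

(Groups numbered youngest = 1 to oldest = 5.)
— Period 1 —
Births: 5200 × 0.153 = 796  |  2500 × 0.462 = 1155 → total 1951
Group 2: 7200 × 0.972 = 6998
Group 3: 5200 × 0.973 = 5060
Group 4: 2500 × 0.962 = 2405
Group 5: 10600 × 0.946 + 8200 × 0.466 = 10028 + 3821 = 13849
Net migration: Group 2 − 120 → 6878; Group 4 + 220 → 2625
End of period: [1951, 6878, 5060, 2625, 13849]
— Period 2 —
Births: 6878 × 0.153 = 1052  |  5060 × 0.462 = 2338 → total 3390
Group 2: 1951 × 0.972 = 1896
Group 3: 6878 × 0.973 = 6692
Group 4: 5060 × 0.962 = 4868
Group 5: 2625 × 0.946 + 13849 × 0.466 = 2483 + 6454 = 8937
Net migration: Group 2 − 120 → 1776; Group 4 + 220 → 5088
End of period: [3390, 1776, 6692, 5088, 8937]
— Period 3 —
Births: 1776 × 0.153 = 272  |  6692 × 0.462 = 3092 → total 3364
Group 2: 3390 × 0.972 = 3295
Group 3: 1776 × 0.973 = 1728
Group 4: 6692 × 0.962 = 6438
Group 5: 5088 × 0.946 + 8937 × 0.466 = 4813 + 4165 = 8978
Net migration: Group 2 − 120 → 3175; Group 4 + 220 → 6658
End of period: [3364, 3175, 1728, 6658, 8978]
Dependents (band 0–19 + band 80+) = 3364 + 8978 = 12342; working-age = 11561; ratio = 12342/11561 × 100 = 106.8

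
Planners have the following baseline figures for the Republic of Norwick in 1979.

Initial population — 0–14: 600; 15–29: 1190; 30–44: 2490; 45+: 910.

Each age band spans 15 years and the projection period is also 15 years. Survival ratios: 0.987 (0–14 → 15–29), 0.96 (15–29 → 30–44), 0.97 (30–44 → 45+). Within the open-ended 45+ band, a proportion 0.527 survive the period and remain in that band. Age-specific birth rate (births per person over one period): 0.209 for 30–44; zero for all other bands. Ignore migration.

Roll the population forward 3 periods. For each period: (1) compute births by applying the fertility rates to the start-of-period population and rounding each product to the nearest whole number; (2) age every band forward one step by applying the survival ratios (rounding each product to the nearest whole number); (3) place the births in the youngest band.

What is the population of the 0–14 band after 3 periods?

Period 1:
Births: 2490 × 0.209 = 520
15–29: 600 × 0.987 = 592
30–44: 1190 × 0.96 = 1142
45+: 2490 × 0.97 + 910 × 0.527 = 2415 + 480 = 2895
→ [520, 592, 1142, 2895]
Period 2:
Births: 1142 × 0.209 = 239
15–29: 520 × 0.987 = 513
30–44: 592 × 0.96 = 568
45+: 1142 × 0.97 + 2895 × 0.527 = 1108 + 1526 = 2634
→ [239, 513, 568, 2634]
Period 3:
Births: 568 × 0.209 = 119
15–29: 239 × 0.987 = 236
30–44: 513 × 0.96 = 492
45+: 568 × 0.97 + 2634 × 0.527 = 551 + 1388 = 1939
→ [119, 236, 492, 1939]

119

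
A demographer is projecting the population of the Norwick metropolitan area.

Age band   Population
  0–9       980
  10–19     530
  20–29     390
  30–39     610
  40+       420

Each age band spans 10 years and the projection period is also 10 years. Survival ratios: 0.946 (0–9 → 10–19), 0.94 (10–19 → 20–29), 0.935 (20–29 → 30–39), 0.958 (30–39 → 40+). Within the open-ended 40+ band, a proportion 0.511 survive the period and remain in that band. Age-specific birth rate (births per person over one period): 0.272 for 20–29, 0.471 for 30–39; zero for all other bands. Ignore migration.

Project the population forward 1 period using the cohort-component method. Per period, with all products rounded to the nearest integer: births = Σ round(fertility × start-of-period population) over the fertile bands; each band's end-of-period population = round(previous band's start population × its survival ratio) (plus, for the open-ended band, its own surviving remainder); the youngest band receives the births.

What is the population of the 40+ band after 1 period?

Period 1:
Births: 390 * 0.272 = 106  |  610 * 0.471 = 287 ⇒ total 393
10–19: 980 * 0.946 = 927
20–29: 530 * 0.94 = 498
30–39: 390 * 0.935 = 365
40+: 610 * 0.958 + 420 * 0.511 = 584 + 215 = 799
→ [393, 927, 498, 365, 799]

799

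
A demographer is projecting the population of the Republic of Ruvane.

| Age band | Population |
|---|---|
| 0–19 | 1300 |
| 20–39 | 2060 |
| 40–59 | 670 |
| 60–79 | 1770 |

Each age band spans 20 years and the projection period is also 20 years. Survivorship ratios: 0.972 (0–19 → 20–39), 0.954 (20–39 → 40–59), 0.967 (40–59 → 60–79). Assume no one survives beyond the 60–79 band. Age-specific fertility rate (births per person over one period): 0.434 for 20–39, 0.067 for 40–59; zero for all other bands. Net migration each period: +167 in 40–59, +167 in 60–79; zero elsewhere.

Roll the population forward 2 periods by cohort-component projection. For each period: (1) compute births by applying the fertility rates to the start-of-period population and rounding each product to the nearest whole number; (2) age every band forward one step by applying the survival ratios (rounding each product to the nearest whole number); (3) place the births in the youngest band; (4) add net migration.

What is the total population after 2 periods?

Period 1.
Births: 2060 * 0.434 = 894  |  670 * 0.067 = 45 → 939
20–39: 1300 * 0.972 = 1264
40–59: 2060 * 0.954 = 1965
60–79: 670 * 0.967 = 648
Net migration: 40–59 + 167 → 2132; 60–79 + 167 → 815
Giving 939 / 1264 / 2132 / 815.
Period 2.
Births: 1264 * 0.434 = 549  |  2132 * 0.067 = 143 → 692
20–39: 939 * 0.972 = 913
40–59: 1264 * 0.954 = 1206
60–79: 2132 * 0.967 = 2062
Net migration: 40–59 + 167 → 1373; 60–79 + 167 → 2229
Giving 692 / 913 / 1373 / 2229.
Total after period 2: 692 + 913 + 1373 + 2229 = 5207

5207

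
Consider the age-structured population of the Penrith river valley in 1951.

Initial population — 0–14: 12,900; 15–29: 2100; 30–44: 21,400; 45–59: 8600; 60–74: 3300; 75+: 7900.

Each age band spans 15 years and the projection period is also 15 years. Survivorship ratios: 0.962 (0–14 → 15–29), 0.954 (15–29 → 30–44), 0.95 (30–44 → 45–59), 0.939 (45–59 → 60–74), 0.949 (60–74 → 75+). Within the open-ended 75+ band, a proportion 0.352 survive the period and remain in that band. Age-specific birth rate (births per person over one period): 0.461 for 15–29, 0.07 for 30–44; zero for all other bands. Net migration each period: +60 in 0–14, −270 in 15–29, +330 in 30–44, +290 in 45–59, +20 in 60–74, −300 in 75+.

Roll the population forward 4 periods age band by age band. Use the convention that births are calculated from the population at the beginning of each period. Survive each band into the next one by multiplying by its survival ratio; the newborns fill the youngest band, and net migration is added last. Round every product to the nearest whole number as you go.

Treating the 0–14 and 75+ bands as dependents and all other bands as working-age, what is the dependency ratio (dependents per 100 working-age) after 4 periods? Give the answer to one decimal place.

Period 1:
Births: 2100 × 0.461 = 968  |  21400 × 0.07 = 1498 ⇒ total 2466
15–29: 12900 × 0.962 = 12410
30–44: 2100 × 0.954 = 2003
45–59: 21400 × 0.95 = 20330
60–74: 8600 × 0.939 = 8075
75+: 3300 × 0.949 + 7900 × 0.352 = 3132 + 2781 = 5913
Net migration: 0–14 + 60 → 2526; 15–29 − 270 → 12140; 30–44 + 330 → 2333; 45–59 + 290 → 20620; 60–74 + 20 → 8095; 75+ − 300 → 5613
Population now: 0–14=2526, 15–29=12140, 30–44=2333, 45–59=20620, 60–74=8095, 75+=5613
Period 2:
Births: 12140 × 0.461 = 5597  |  2333 × 0.07 = 163 ⇒ total 5760
15–29: 2526 × 0.962 = 2430
30–44: 12140 × 0.954 = 11582
45–59: 2333 × 0.95 = 2216
60–74: 20620 × 0.939 = 19362
75+: 8095 × 0.949 + 5613 × 0.352 = 7682 + 1976 = 9658
Net migration: 0–14 + 60 → 5820; 15–29 − 270 → 2160; 30–44 + 330 → 11912; 45–59 + 290 → 2506; 60–74 + 20 → 19382; 75+ − 300 → 9358
Population now: 0–14=5820, 15–29=2160, 30–44=11912, 45–59=2506, 60–74=19382, 75+=9358
Period 3:
Births: 2160 × 0.461 = 996  |  11912 × 0.07 = 834 ⇒ total 1830
15–29: 5820 × 0.962 = 5599
30–44: 2160 × 0.954 = 2061
45–59: 11912 × 0.95 = 11316
60–74: 2506 × 0.939 = 2353
75+: 19382 × 0.949 + 9358 × 0.352 = 18394 + 3294 = 21688
Net migration: 0–14 + 60 → 1890; 15–29 − 270 → 5329; 30–44 + 330 → 2391; 45–59 + 290 → 11606; 60–74 + 20 → 2373; 75+ − 300 → 21388
Population now: 0–14=1890, 15–29=5329, 30–44=2391, 45–59=11606, 60–74=2373, 75+=21388
Period 4:
Births: 5329 × 0.461 = 2457  |  2391 × 0.07 = 167 ⇒ total 2624
15–29: 1890 × 0.962 = 1818
30–44: 5329 × 0.954 = 5084
45–59: 2391 × 0.95 = 2271
60–74: 11606 × 0.939 = 10898
75+: 2373 × 0.949 + 21388 × 0.352 = 2252 + 7529 = 9781
Net migration: 0–14 + 60 → 2684; 15–29 − 270 → 1548; 30–44 + 330 → 5414; 45–59 + 290 → 2561; 60–74 + 20 → 10918; 75+ − 300 → 9481
Population now: 0–14=2684, 15–29=1548, 30–44=5414, 45–59=2561, 60–74=10918, 75+=9481
Dependents (band 0–14 + band 75+) = 2684 + 9481 = 12165; working-age = 20441; ratio = 12165/20441 × 100 = 59.5

59.5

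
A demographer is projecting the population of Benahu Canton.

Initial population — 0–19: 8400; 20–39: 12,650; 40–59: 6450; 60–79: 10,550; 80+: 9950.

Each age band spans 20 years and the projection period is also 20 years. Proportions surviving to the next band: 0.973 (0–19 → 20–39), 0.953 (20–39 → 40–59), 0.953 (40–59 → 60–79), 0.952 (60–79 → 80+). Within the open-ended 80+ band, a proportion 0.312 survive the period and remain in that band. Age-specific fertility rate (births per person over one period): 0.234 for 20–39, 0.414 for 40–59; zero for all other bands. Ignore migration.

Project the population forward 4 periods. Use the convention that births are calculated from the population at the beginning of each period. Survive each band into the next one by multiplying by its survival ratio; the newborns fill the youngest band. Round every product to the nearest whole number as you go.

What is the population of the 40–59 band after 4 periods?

Let group 1 be 0–19 through group 5 = 80+.
[period 1]
Births: 12650 × 0.234 = 2960, 6450 × 0.414 = 2670 — total 5630
Group 2: 8400 × 0.973 = 8173
Group 3: 12650 × 0.953 = 12055
Group 4: 6450 × 0.953 = 6147
Group 5: 10550 × 0.952 + 9950 × 0.312 = 10044 + 3104 = 13148
End of period: [5630, 8173, 12055, 6147, 13148]
[period 2]
Births: 8173 × 0.234 = 1912, 12055 × 0.414 = 4991 — total 6903
Group 2: 5630 × 0.973 = 5478
Group 3: 8173 × 0.953 = 7789
Group 4: 12055 × 0.953 = 11488
Group 5: 6147 × 0.952 + 13148 × 0.312 = 5852 + 4102 = 9954
End of period: [6903, 5478, 7789, 11488, 9954]
[period 3]
Births: 5478 × 0.234 = 1282, 7789 × 0.414 = 3225 — total 4507
Group 2: 6903 × 0.973 = 6717
Group 3: 5478 × 0.953 = 5221
Group 4: 7789 × 0.953 = 7423
Group 5: 11488 × 0.952 + 9954 × 0.312 = 10937 + 3106 = 14043
End of period: [4507, 6717, 5221, 7423, 14043]
[period 4]
Births: 6717 × 0.234 = 1572, 5221 × 0.414 = 2161 — total 3733
Group 2: 4507 × 0.973 = 4385
Group 3: 6717 × 0.953 = 6401
Group 4: 5221 × 0.953 = 4976
Group 5: 7423 × 0.952 + 14043 × 0.312 = 7067 + 4381 = 11448
End of period: [3733, 4385, 6401, 4976, 11448]

6401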